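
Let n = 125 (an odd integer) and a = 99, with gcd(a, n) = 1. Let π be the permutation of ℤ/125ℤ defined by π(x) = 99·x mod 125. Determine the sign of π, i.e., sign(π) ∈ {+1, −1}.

Orbit of 1 under x↦99x: [1, 99, 51, 49, 101, 124, 26]… (length divides ord_125(99)).
Cycle type of π: 10×10 + 2×12 + 1; total 23 cycles.
With 23 cycles on 125 points, sign = (−1)^{125−23} = +1.
Zolotarev: (99|125) = +1, matching the cycle-count sign.

+1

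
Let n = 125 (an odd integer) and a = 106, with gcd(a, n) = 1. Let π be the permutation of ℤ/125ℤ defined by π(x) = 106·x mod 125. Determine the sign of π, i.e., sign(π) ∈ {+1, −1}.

+1

Trace 11: π^k(11) = [11, 41, 96, 51, 31, 36, 66] for k=0..6.
Decompose π into cycles: lengths [25, 25, 25, 25, 5, 5, 5, 5, 1, 1, 1, 1, 1] (13 cycles, including the fixed point 0).
Σ(ℓ_i−1) = 125−13 = 112; sign = (−1)^112 = +1.
Via Zolotarev, sign(π_{106}) = (106|125) = +1.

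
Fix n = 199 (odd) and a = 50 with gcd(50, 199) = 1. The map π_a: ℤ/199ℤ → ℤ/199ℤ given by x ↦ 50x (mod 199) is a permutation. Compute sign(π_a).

+1

Trace 64: π^k(64) = [64, 16, 4, 1, 50, 112, 28] for k=0..6.
π_50 has 3 disjoint cycles with lengths [99, 99, 1] on {0,…,198}.
199 − 3 = 196 transpositions; sign(π) = (−1)^196 = +1.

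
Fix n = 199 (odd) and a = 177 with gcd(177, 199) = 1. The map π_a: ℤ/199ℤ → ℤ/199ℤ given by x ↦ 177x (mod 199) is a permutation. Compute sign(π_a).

Orbit of 162 under x↦177x: [162, 18, 2, 155, 172, 196, 66]… (length divides ord_199(177)).
Decompose π into cycles: lengths [99, 99, 1] (3 cycles, including the fixed point 0).
Σ(ℓ_i−1) = 199−3 = 196; sign = (−1)^196 = +1.

+1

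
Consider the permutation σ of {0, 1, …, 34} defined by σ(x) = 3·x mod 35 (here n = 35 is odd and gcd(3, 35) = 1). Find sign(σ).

Start at x=33: 33 → 29 → 17 → 16 → 13 → 4 → 12 → … (one orbit).
Cycle lengths of π_3 on ℤ/35ℤ: [12, 12, 6, 4, 1]; 5 cycles in total.
35 − 5 = 30 transpositions; sign(π) = (−1)^30 = +1.

+1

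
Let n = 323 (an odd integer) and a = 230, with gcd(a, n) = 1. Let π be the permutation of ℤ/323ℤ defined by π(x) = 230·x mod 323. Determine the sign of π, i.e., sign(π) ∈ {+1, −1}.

-1

Start at x=155: 155 → 120 → 145 → 81 → 219 → 305 → 59 → … (one orbit).
π_230 has 8 disjoint cycles with lengths [72, 72, 72, 72, 18, 8, 8, 1] on {0,…,322}.
sign(π) = (−1)^{n − #cycles} = (−1)^{323−8} = (−1)^315 = -1.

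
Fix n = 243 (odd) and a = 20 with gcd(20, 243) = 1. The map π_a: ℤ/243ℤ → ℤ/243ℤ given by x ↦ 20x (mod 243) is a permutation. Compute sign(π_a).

Orbit of 169 under x↦20x: [169, 221, 46, 191, 175, 98, 16]… (length divides ord_243(20)).
6 cycles of lengths [162, 54, 18, 6, 2, 1].
sign(π) = (−1)^{n − #cycles} = (−1)^{243−6} = (−1)^237 = -1.
Via Zolotarev, sign(π_{20}) = (20|243) = -1.

-1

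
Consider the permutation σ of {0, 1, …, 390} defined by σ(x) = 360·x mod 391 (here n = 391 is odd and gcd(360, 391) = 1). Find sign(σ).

+1

Orbit of 218 under x↦360x: [218, 280, 313, 72, 114, 376, 74]… (length divides ord_391(360)).
The orbit structure of x ↦ 360x mod 391: 5 orbits of sizes [176, 176, 22, 16, 1].
sign(π) = (−1)^{n − #cycles} = (−1)^{391−5} = (−1)^386 = +1.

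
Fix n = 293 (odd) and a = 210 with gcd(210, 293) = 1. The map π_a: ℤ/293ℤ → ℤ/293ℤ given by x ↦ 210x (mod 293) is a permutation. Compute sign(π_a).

+1

Start at x=1: 1 → 210 → 150 → 149 → 232 → 82 → 226 → … (one orbit).
The orbit structure of x ↦ 210x mod 293: 5 orbits of sizes [73, 73, 73, 73, 1].
n − c = 293 − 5 = 288; sign = (−1)^288 = +1.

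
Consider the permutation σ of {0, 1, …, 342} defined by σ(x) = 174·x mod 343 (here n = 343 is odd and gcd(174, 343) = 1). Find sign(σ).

Orbit of 335 under x↦174x: [335, 323, 293, 218, 202, 162, 62]… (length divides ord_343(174)).
Decompose π into cycles: lengths [98, 98, 98, 14, 14, 14, 2, 2, 2, 1] (10 cycles, including the fixed point 0).
Σ(ℓ_i−1) = 343−10 = 333; sign = (−1)^333 = -1.

-1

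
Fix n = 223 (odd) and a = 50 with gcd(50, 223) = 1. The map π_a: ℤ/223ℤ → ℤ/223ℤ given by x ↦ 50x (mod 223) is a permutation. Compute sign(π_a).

+1

Orbit of 120 under x↦50x: [120, 202, 65, 128, 156, 218, 196]… (length divides ord_223(50)).
Cycle lengths of π_50 on ℤ/223ℤ: [111, 111, 1]; 3 cycles in total.
n − c = 223 − 3 = 220; sign = (−1)^220 = +1.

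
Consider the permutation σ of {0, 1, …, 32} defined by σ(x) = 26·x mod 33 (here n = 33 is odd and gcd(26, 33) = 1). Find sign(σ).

-1

Trace 5: π^k(5) = [5, 31, 14, 1, 26, 16, 20] for k=0..6.
π_26 has 6 disjoint cycles with lengths [10, 10, 5, 5, 2, 1] on {0,…,32}.
33 − 6 = 27 transpositions; sign(π) = (−1)^27 = -1.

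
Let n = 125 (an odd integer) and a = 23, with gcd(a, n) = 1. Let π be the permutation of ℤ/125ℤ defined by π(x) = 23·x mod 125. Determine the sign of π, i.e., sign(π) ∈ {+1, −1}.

-1

Trace 119: π^k(119) = [119, 112, 76, 123, 79, 67, 41] for k=0..6.
π_23 has 4 disjoint cycles with lengths [100, 20, 4, 1] on {0,…,124}.
With 4 cycles on 125 points, sign = (−1)^{125−4} = -1.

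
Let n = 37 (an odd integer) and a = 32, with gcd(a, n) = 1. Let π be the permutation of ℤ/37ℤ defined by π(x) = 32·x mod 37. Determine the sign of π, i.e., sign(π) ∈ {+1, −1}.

Start at x=19: 19 → 16 → 31 → 30 → 35 → 10 → 24 → … (one orbit).
Cycle type of π: 36 + 1; total 2 cycles.
n − c = 37 − 2 = 35; sign = (−1)^35 = -1.
(32|37)_J = -1 (Zolotarev's lemma cross-check).

-1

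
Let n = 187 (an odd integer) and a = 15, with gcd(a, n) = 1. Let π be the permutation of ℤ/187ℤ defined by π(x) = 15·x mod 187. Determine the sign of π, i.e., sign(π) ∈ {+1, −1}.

+1

Start at x=59: 59 → 137 → 185 → 157 → 111 → 169 → 104 → … (one orbit).
Decompose π into cycles: lengths [40, 40, 40, 40, 8, 8, 5, 5, 1] (9 cycles, including the fixed point 0).
187 − 9 = 178 transpositions; sign(π) = (−1)^178 = +1.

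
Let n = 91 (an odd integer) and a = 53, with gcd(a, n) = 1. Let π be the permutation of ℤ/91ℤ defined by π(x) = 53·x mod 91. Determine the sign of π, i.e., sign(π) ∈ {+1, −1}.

Orbit of 1 under x↦53x: [1, 53, 79]… (length divides ord_91(53)).
Cycle lengths of π_53 on ℤ/91ℤ: [3, 3, 3, 3, 3, 3, 3, 3, 3, 3, 3, 3, 3, 3, 3, 3, 3, 3, 3, 3, 3, 3, 3, 3, 3, 3, 1, 1, 1, 1, 1, 1, 1, 1, 1, 1, 1, 1, 1]; 39 cycles in total.
Σ(ℓ_i−1) = 91−39 = 52; sign = (−1)^52 = +1.

+1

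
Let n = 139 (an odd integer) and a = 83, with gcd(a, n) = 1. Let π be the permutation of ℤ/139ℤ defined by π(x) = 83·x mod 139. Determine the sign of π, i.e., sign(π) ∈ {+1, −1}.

Start at x=118: 118 → 64 → 30 → 127 → 116 → 37 → 13 → … (one orbit).
3 cycles of lengths [69, 69, 1].
3 cycles on 139: each ℓ→(−1)^(ℓ−1), product (−1)^136 = +1.
Check: (83/139) = +1 by Zolotarev.

+1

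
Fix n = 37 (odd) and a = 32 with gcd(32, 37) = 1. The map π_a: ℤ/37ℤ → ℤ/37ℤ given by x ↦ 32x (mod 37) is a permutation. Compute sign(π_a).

-1

Trace 19: π^k(19) = [19, 16, 31, 30, 35, 10, 24] for k=0..6.
2 cycles of lengths [36, 1].
sign(π) = (−1)^{n − #cycles} = (−1)^{37−2} = (−1)^35 = -1.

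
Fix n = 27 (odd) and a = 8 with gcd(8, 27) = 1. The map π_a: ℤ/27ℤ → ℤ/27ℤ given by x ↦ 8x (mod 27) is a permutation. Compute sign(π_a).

-1

Start at x=1: 1 → 8 → 10 → 26 → 19 → 17 → 1 (one orbit).
π_8 has 8 disjoint cycles with lengths [6, 6, 6, 2, 2, 2, 2, 1] on {0,…,26}.
n − c = 27 − 8 = 19; sign = (−1)^19 = -1.
(8|27)_J = -1 (Zolotarev's lemma cross-check).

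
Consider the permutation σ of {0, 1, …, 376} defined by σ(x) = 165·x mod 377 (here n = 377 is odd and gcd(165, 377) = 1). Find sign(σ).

+1

Orbit of 204 under x↦165x: [204, 107, 313, 373, 94, 53, 74]… (length divides ord_377(165)).
Cycle type of π: 21×16 + 7×4 + 3×4 + 1; total 25 cycles.
25 cycles on 377: each ℓ→(−1)^(ℓ−1), product (−1)^352 = +1.
Check: (165/377) = +1 by Zolotarev.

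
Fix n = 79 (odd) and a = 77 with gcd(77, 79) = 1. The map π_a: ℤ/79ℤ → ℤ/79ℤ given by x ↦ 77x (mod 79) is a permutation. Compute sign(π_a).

-1

Start at x=37: 37 → 5 → 69 → 20 → 39 → 1 → 77 → … (one orbit).
The orbit structure of x ↦ 77x mod 79: 2 orbits of sizes [78, 1].
With 2 cycles on 79 points, sign = (−1)^{79−2} = -1.
Via Zolotarev, sign(π_{77}) = (77|79) = -1.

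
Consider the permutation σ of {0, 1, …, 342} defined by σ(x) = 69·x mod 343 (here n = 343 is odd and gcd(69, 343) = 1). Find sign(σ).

Orbit of 92 under x↦69x: [92, 174, 1, 69, 302, 258, 309]… (length divides ord_343(69)).
Cycle type of π: 98×3 + 14×3 + 2×3 + 1; total 10 cycles.
With 10 cycles on 343 points, sign = (−1)^{343−10} = -1.
Check: (69/343) = -1 by Zolotarev.

-1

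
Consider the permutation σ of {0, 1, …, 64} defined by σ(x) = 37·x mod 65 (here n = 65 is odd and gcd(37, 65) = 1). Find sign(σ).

+1

Start at x=18: 18 → 16 → 7 → 64 → 28 → 61 → 47 → … (one orbit).
The orbit structure of x ↦ 37x mod 65: 7 orbits of sizes [12, 12, 12, 12, 12, 4, 1].
Σ(ℓ_i−1) = 65−7 = 58; sign = (−1)^58 = +1.
The Jacobi symbol (37|65) = +1 (Zolotarev) agrees.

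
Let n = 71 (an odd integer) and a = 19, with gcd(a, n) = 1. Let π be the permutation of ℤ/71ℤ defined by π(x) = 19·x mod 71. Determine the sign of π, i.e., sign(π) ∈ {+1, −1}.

Orbit of 43 under x↦19x: [43, 36, 45, 3, 57, 18, 58]… (length divides ord_71(19)).
Cycle type of π: 35×2 + 1; total 3 cycles.
n − c = 71 − 3 = 68; sign = (−1)^68 = +1.
Via Zolotarev, sign(π_{19}) = (19|71) = +1.

+1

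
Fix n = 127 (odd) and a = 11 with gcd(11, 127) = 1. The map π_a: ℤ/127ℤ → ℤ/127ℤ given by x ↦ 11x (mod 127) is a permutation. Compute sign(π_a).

Trace 104: π^k(104) = [104, 1, 11, 121, 61, 36, 15] for k=0..6.
3 cycles of lengths [63, 63, 1].
Σ(ℓ_i−1) = 127−3 = 124; sign = (−1)^124 = +1.
Via Zolotarev, sign(π_{11}) = (11|127) = +1.

+1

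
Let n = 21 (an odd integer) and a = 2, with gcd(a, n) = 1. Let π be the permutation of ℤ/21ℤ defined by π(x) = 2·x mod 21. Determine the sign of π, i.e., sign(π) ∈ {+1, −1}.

-1

Trace 11: π^k(11) = [11, 1, 2, 4, 8, 16] for k=0..5.
Cycle lengths of π_2 on ℤ/21ℤ: [6, 6, 3, 3, 2, 1]; 6 cycles in total.
6 cycles on 21: each ℓ→(−1)^(ℓ−1), product (−1)^15 = -1.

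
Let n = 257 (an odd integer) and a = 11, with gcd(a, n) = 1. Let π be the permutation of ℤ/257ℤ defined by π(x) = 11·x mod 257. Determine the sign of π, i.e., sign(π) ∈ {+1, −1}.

+1

Start at x=225: 225 → 162 → 240 → 70 → 256 → 246 → 136 → … (one orbit).
The orbit structure of x ↦ 11x mod 257: 5 orbits of sizes [64, 64, 64, 64, 1].
sign(π) = (−1)^{n − #cycles} = (−1)^{257−5} = (−1)^252 = +1.
Check: (11/257) = +1 by Zolotarev.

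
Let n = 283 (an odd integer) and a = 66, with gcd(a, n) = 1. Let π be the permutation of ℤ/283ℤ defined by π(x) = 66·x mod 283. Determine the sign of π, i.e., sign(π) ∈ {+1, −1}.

Trace 152: π^k(152) = [152, 127, 175, 230, 181, 60, 281] for k=0..6.
π_66 has 7 disjoint cycles with lengths [47, 47, 47, 47, 47, 47, 1] on {0,…,282}.
283 − 7 = 276 transpositions; sign(π) = (−1)^276 = +1.
The Jacobi symbol (66|283) = +1 (Zolotarev) agrees.

+1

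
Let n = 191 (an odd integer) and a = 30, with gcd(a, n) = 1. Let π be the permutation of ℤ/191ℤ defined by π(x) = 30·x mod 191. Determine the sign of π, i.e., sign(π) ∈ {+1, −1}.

+1

Trace 153: π^k(153) = [153, 6, 180, 52, 32, 5, 150] for k=0..6.
π_30 has 11 disjoint cycles with lengths [19, 19, 19, 19, 19, 19, 19, 19, 19, 19, 1] on {0,…,190}.
With 11 cycles on 191 points, sign = (−1)^{191−11} = +1.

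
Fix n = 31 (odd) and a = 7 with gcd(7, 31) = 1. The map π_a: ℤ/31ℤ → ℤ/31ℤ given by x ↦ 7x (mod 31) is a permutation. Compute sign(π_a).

Start at x=8: 8 → 25 → 20 → 16 → 19 → 9 → 1 → … (one orbit).
The orbit structure of x ↦ 7x mod 31: 3 orbits of sizes [15, 15, 1].
sign(π) = (−1)^{n − #cycles} = (−1)^{31−3} = (−1)^28 = +1.

+1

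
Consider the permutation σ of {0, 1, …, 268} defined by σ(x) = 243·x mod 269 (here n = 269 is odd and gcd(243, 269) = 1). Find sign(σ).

Trace 57: π^k(57) = [57, 132, 65, 193, 93, 3, 191] for k=0..6.
The orbit structure of x ↦ 243x mod 269: 2 orbits of sizes [268, 1].
sign(π) = (−1)^{n − #cycles} = (−1)^{269−2} = (−1)^267 = -1.

-1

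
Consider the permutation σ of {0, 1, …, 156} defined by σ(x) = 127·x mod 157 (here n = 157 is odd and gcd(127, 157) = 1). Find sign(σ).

Start at x=64: 64 → 121 → 138 → 99 → 13 → 81 → 82 → … (one orbit).
π_127 has 3 disjoint cycles with lengths [78, 78, 1] on {0,…,156}.
sign(π) = (−1)^{n − #cycles} = (−1)^{157−3} = (−1)^154 = +1.

+1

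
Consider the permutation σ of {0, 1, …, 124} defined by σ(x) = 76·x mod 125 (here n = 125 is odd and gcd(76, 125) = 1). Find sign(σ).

+1

Orbit of 26 under x↦76x: [26, 101, 51, 1, 76]… (length divides ord_125(76)).
45 cycles of lengths [5, 5, 5, 5, 5, 5, 5, 5, 5, 5, 5, 5, 5, 5, 5, 5, 5, 5, 5, 5, 1, 1, 1, 1, 1, 1, 1, 1, 1, 1, 1, 1, 1, 1, 1, 1, 1, 1, 1, 1, 1, 1, 1, 1, 1].
45 cycles on 125: each ℓ→(−1)^(ℓ−1), product (−1)^80 = +1.
Via Zolotarev, sign(π_{76}) = (76|125) = +1.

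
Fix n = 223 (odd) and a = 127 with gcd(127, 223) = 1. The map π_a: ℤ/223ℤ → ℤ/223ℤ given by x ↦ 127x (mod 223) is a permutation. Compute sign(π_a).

+1

Trace 18: π^k(18) = [18, 56, 199, 74, 32, 50, 106] for k=0..6.
Cycle lengths of π_127 on ℤ/223ℤ: [111, 111, 1]; 3 cycles in total.
223 − 3 = 220 transpositions; sign(π) = (−1)^220 = +1.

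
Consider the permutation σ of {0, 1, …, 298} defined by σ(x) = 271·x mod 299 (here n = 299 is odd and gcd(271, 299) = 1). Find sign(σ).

Start at x=131: 131 → 219 → 147 → 70 → 133 → 163 → 220 → … (one orbit).
Decompose π into cycles: lengths [132, 132, 12, 11, 11, 1] (6 cycles, including the fixed point 0).
6 cycles on 299: each ℓ→(−1)^(ℓ−1), product (−1)^293 = -1.

-1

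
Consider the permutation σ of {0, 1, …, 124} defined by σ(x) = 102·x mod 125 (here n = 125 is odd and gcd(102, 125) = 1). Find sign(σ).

Trace 9: π^k(9) = [9, 43, 11, 122, 69, 38, 1] for k=0..6.
Cycle lengths of π_102 on ℤ/125ℤ: [100, 20, 4, 1]; 4 cycles in total.
4 cycles on 125: each ℓ→(−1)^(ℓ−1), product (−1)^121 = -1.
Check: (102/125) = -1 by Zolotarev.

-1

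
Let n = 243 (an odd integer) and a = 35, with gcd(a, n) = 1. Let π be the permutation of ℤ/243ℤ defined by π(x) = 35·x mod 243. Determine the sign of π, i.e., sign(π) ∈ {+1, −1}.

Orbit of 116 under x↦35x: [116, 172, 188, 19, 179, 190, 89]… (length divides ord_243(35)).
Cycle type of π: 54×3 + 18×3 + 6×3 + 2×4 + 1; total 14 cycles.
sign(π) = (−1)^{n − #cycles} = (−1)^{243−14} = (−1)^229 = -1.

-1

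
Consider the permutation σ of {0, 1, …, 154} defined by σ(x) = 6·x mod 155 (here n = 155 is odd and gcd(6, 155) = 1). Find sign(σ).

Start at x=36: 36 → 61 → 56 → 26 → 1 → 6 → 36 (one orbit).
Cycle lengths of π_6 on ℤ/155ℤ: [6, 6, 6, 6, 6, 6, 6, 6, 6, 6, 6, 6, 6, 6, 6, 6, 6, 6, 6, 6, 6, 6, 6, 6, 6, 1, 1, 1, 1, 1]; 30 cycles in total.
With 30 cycles on 155 points, sign = (−1)^{155−30} = -1.

-1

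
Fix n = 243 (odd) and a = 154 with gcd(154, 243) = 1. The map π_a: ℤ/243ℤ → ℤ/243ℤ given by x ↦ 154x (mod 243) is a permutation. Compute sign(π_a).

Start at x=172: 172 → 1 → 154 → 145 → 217 → 127 → 118 → … (one orbit).
27 cycles of lengths [27, 27, 27, 27, 27, 27, 9, 9, 9, 9, 9, 9, 3, 3, 3, 3, 3, 3, 1, 1, 1, 1, 1, 1, 1, 1, 1].
243 − 27 = 216 transpositions; sign(π) = (−1)^216 = +1.
Zolotarev: (154|243) = +1, matching the cycle-count sign.

+1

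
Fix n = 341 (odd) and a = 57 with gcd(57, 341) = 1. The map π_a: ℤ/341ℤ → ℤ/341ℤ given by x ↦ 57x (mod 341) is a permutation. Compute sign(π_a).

+1

Trace 336: π^k(336) = [336, 56, 123, 191, 316, 280, 274] for k=0..6.
Decompose π into cycles: lengths [30, 30, 30, 30, 30, 30, 30, 30, 30, 30, 10, 6, 6, 6, 6, 6, 1] (17 cycles, including the fixed point 0).
sign(π) = (−1)^{n − #cycles} = (−1)^{341−17} = (−1)^324 = +1.
Via Zolotarev, sign(π_{57}) = (57|341) = +1.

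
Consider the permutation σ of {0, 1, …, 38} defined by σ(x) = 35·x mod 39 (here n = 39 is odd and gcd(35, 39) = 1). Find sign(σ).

Start at x=35: 35 → 16 → 14 → 22 → 29 → 1 → 35 (one orbit).
The orbit structure of x ↦ 35x mod 39: 10 orbits of sizes [6, 6, 6, 6, 3, 3, 3, 3, 2, 1].
n − c = 39 − 10 = 29; sign = (−1)^29 = -1.
The Jacobi symbol (35|39) = -1 (Zolotarev) agrees.

-1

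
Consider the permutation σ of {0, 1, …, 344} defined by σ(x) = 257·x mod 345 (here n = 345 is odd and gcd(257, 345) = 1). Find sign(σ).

+1

Start at x=151: 151 → 167 → 139 → 188 → 16 → 317 → 49 → … (one orbit).
Cycle lengths of π_257 on ℤ/345ℤ: [44, 44, 44, 44, 44, 44, 22, 22, 11, 11, 4, 4, 4, 2, 1]; 15 cycles in total.
15 cycles on 345: each ℓ→(−1)^(ℓ−1), product (−1)^330 = +1.
Zolotarev: (257|345) = +1, matching the cycle-count sign.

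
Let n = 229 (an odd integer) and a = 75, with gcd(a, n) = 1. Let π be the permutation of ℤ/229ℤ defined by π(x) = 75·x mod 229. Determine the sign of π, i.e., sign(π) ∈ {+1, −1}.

+1

Start at x=43: 43 → 19 → 51 → 161 → 167 → 159 → 17 → … (one orbit).
5 cycles of lengths [57, 57, 57, 57, 1].
229 − 5 = 224 transpositions; sign(π) = (−1)^224 = +1.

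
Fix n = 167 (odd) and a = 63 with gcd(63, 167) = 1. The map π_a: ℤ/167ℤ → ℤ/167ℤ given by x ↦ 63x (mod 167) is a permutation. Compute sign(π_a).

+1

Start at x=162: 162 → 19 → 28 → 94 → 77 → 8 → 3 → … (one orbit).
π_63 has 3 disjoint cycles with lengths [83, 83, 1] on {0,…,166}.
sign(π) = (−1)^{n − #cycles} = (−1)^{167−3} = (−1)^164 = +1.
Via Zolotarev, sign(π_{63}) = (63|167) = +1.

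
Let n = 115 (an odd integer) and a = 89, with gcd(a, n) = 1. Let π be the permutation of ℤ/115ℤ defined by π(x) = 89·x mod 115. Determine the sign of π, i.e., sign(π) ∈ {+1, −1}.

Trace 34: π^k(34) = [34, 36, 99, 71, 109, 41, 84] for k=0..6.
π_89 has 8 disjoint cycles with lengths [22, 22, 22, 22, 22, 2, 2, 1] on {0,…,114}.
115 − 8 = 107 transpositions; sign(π) = (−1)^107 = -1.
(89|115)_J = -1 (Zolotarev's lemma cross-check).

-1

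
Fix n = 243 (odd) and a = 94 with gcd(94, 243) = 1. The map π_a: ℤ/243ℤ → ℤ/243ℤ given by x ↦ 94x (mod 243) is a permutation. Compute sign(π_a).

+1

Start at x=55: 55 → 67 → 223 → 64 → 184 → 43 → 154 → … (one orbit).
Decompose π into cycles: lengths [81, 81, 27, 27, 9, 9, 3, 3, 1, 1, 1] (11 cycles, including the fixed point 0).
sign(π) = (−1)^{n − #cycles} = (−1)^{243−11} = (−1)^232 = +1.
The Jacobi symbol (94|243) = +1 (Zolotarev) agrees.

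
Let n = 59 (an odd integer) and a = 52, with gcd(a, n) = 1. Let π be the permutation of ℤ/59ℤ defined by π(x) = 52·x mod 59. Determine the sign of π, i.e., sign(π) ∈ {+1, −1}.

Orbit of 26 under x↦52x: [26, 54, 35, 50, 4, 31, 19]… (length divides ord_59(52)).
π_52 has 2 disjoint cycles with lengths [58, 1] on {0,…,58}.
59 − 2 = 57 transpositions; sign(π) = (−1)^57 = -1.

-1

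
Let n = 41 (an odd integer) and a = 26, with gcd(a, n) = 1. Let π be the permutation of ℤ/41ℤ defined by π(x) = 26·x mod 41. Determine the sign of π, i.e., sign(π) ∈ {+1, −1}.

Start at x=17: 17 → 32 → 12 → 25 → 35 → 8 → 3 → … (one orbit).
Cycle type of π: 40 + 1; total 2 cycles.
Σ(ℓ_i−1) = 41−2 = 39; sign = (−1)^39 = -1.

-1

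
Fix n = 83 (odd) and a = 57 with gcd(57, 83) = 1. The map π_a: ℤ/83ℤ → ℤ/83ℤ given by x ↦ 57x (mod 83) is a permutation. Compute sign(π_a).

-1

Trace 11: π^k(11) = [11, 46, 49, 54, 7, 67, 1] for k=0..6.
The orbit structure of x ↦ 57x mod 83: 2 orbits of sizes [82, 1].
sign(π) = (−1)^{n − #cycles} = (−1)^{83−2} = (−1)^81 = -1.
Via Zolotarev, sign(π_{57}) = (57|83) = -1.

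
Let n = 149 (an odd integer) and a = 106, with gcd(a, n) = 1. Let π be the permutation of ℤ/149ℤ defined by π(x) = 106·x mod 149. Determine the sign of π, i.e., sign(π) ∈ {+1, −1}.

Trace 49: π^k(49) = [49, 128, 9, 60, 102, 84, 113] for k=0..6.
2 cycles of lengths [148, 1].
With 2 cycles on 149 points, sign = (−1)^{149−2} = -1.
The Jacobi symbol (106|149) = -1 (Zolotarev) agrees.

-1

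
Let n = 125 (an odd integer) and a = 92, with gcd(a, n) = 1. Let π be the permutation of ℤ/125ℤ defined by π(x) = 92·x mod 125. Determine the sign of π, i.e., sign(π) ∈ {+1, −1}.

-1

Start at x=84: 84 → 103 → 101 → 42 → 114 → 113 → 21 → … (one orbit).
π_92 has 4 disjoint cycles with lengths [100, 20, 4, 1] on {0,…,124}.
125 − 4 = 121 transpositions; sign(π) = (−1)^121 = -1.
Check: (92/125) = -1 by Zolotarev.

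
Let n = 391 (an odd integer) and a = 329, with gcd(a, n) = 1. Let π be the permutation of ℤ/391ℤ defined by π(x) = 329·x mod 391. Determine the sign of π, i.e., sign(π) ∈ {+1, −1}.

Trace 59: π^k(59) = [59, 252, 16, 181, 117, 175, 98] for k=0..6.
The orbit structure of x ↦ 329x mod 391: 5 orbits of sizes [176, 176, 22, 16, 1].
391 − 5 = 386 transpositions; sign(π) = (−1)^386 = +1.
Check: (329/391) = +1 by Zolotarev.

+1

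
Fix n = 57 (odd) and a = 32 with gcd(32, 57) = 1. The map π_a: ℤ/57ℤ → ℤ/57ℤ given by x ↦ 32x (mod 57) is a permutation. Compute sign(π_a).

Trace 29: π^k(29) = [29, 16, 56, 25, 2, 7, 53] for k=0..6.
π_32 has 5 disjoint cycles with lengths [18, 18, 18, 2, 1] on {0,…,56}.
Σ(ℓ_i−1) = 57−5 = 52; sign = (−1)^52 = +1.
Check: (32/57) = +1 by Zolotarev.

+1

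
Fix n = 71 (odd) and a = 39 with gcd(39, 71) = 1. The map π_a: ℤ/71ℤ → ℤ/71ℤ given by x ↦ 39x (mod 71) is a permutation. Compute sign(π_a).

-1

Orbit of 32 under x↦39x: [32, 41, 37, 23, 45, 51, 1]… (length divides ord_71(39)).
Cycle type of π: 14×5 + 1; total 6 cycles.
6 cycles on 71: each ℓ→(−1)^(ℓ−1), product (−1)^65 = -1.
The Jacobi symbol (39|71) = -1 (Zolotarev) agrees.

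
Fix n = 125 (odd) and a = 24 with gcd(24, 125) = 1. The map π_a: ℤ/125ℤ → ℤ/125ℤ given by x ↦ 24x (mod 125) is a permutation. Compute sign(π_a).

+1

Trace 51: π^k(51) = [51, 99, 1, 24, 76, 74, 26] for k=0..6.
23 cycles of lengths [10, 10, 10, 10, 10, 10, 10, 10, 10, 10, 2, 2, 2, 2, 2, 2, 2, 2, 2, 2, 2, 2, 1].
n − c = 125 − 23 = 102; sign = (−1)^102 = +1.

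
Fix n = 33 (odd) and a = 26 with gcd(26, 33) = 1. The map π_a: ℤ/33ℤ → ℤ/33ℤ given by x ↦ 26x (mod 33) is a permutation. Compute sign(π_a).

Start at x=31: 31 → 14 → 1 → 26 → 16 → 20 → 25 → … (one orbit).
π_26 has 6 disjoint cycles with lengths [10, 10, 5, 5, 2, 1] on {0,…,32}.
sign(π) = (−1)^{n − #cycles} = (−1)^{33−6} = (−1)^27 = -1.
Zolotarev: (26|33) = -1, matching the cycle-count sign.

-1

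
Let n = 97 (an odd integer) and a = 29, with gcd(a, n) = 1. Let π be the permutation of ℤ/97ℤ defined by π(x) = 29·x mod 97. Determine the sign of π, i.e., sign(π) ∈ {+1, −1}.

Start at x=75: 75 → 41 → 25 → 46 → 73 → 80 → 89 → … (one orbit).
Decompose π into cycles: lengths [96, 1] (2 cycles, including the fixed point 0).
With 2 cycles on 97 points, sign = (−1)^{97−2} = -1.
The Jacobi symbol (29|97) = -1 (Zolotarev) agrees.

-1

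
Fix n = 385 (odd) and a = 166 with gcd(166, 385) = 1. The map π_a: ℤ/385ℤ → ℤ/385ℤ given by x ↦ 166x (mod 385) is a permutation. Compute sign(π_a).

Orbit of 221 under x↦166x: [221, 111, 331, 276, 1, 166]… (length divides ord_385(166)).
Cycle type of π: 6×55 + 1×55; total 110 cycles.
385 − 110 = 275 transpositions; sign(π) = (−1)^275 = -1.
Zolotarev: (166|385) = -1, matching the cycle-count sign.

-1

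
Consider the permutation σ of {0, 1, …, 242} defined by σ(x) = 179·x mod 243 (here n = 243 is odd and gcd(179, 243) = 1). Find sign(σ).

Start at x=127: 127 → 134 → 172 → 170 → 55 → 125 → 19 → … (one orbit).
π_179 has 14 disjoint cycles with lengths [54, 54, 54, 18, 18, 18, 6, 6, 6, 2, 2, 2, 2, 1] on {0,…,242}.
14 cycles on 243: each ℓ→(−1)^(ℓ−1), product (−1)^229 = -1.
Via Zolotarev, sign(π_{179}) = (179|243) = -1.

-1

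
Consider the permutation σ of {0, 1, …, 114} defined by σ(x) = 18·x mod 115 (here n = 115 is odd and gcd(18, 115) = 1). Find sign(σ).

-1

Orbit of 48 under x↦18x: [48, 59, 27, 26, 8, 29, 62]… (length divides ord_115(18)).
Decompose π into cycles: lengths [44, 44, 11, 11, 4, 1] (6 cycles, including the fixed point 0).
Σ(ℓ_i−1) = 115−6 = 109; sign = (−1)^109 = -1.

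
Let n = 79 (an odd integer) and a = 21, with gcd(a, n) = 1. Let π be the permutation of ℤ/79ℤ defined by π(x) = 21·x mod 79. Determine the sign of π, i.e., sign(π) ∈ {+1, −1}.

+1

Start at x=38: 38 → 8 → 10 → 52 → 65 → 22 → 67 → … (one orbit).
Cycle lengths of π_21 on ℤ/79ℤ: [13, 13, 13, 13, 13, 13, 1]; 7 cycles in total.
n − c = 79 − 7 = 72; sign = (−1)^72 = +1.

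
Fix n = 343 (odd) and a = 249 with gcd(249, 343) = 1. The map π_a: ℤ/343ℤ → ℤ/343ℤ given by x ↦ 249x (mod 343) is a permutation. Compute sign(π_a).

+1

Trace 288: π^k(288) = [288, 25, 51, 8, 277, 30, 267] for k=0..6.
Decompose π into cycles: lengths [147, 147, 21, 21, 3, 3, 1] (7 cycles, including the fixed point 0).
7 cycles on 343: each ℓ→(−1)^(ℓ−1), product (−1)^336 = +1.
(249|343)_J = +1 (Zolotarev's lemma cross-check).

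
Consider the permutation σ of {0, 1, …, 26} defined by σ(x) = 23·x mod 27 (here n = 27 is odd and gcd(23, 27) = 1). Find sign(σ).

-1

Orbit of 8 under x↦23x: [8, 22, 20, 1, 23, 16, 17]… (length divides ord_27(23)).
The orbit structure of x ↦ 23x mod 27: 4 orbits of sizes [18, 6, 2, 1].
4 cycles on 27: each ℓ→(−1)^(ℓ−1), product (−1)^23 = -1.
Zolotarev: (23|27) = -1, matching the cycle-count sign.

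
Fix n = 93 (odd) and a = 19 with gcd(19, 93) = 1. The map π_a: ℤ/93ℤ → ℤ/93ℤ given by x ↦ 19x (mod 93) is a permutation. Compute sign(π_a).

+1

Trace 70: π^k(70) = [70, 28, 67, 64, 7, 40, 16] for k=0..6.
The orbit structure of x ↦ 19x mod 93: 9 orbits of sizes [15, 15, 15, 15, 15, 15, 1, 1, 1].
sign(π) = (−1)^{n − #cycles} = (−1)^{93−9} = (−1)^84 = +1.
Check: (19/93) = +1 by Zolotarev.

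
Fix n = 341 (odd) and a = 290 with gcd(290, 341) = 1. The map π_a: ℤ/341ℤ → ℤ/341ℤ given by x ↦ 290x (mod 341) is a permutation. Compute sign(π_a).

-1

Orbit of 56 under x↦290x: [56, 213, 49, 229, 256, 243, 224]… (length divides ord_341(290)).
Cycle type of π: 30×11 + 5×2 + 1; total 14 cycles.
n − c = 341 − 14 = 327; sign = (−1)^327 = -1.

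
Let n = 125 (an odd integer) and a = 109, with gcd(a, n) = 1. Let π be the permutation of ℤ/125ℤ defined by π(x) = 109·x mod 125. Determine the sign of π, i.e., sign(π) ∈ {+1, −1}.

+1

Trace 91: π^k(91) = [91, 44, 46, 14, 26, 84, 31] for k=0..6.
Decompose π into cycles: lengths [50, 50, 10, 10, 2, 2, 1] (7 cycles, including the fixed point 0).
With 7 cycles on 125 points, sign = (−1)^{125−7} = +1.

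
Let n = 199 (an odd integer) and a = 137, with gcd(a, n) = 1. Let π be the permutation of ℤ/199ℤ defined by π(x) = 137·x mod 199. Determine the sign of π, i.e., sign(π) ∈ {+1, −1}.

-1

Orbit of 139 under x↦137x: [139, 138, 1, 137, 63, 74, 188]… (length divides ord_199(137)).
Cycle lengths of π_137 on ℤ/199ℤ: [22, 22, 22, 22, 22, 22, 22, 22, 22, 1]; 10 cycles in total.
With 10 cycles on 199 points, sign = (−1)^{199−10} = -1.
The Jacobi symbol (137|199) = -1 (Zolotarev) agrees.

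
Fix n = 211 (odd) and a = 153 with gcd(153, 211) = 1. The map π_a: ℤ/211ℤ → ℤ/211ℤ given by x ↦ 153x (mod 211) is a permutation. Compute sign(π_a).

-1

Orbit of 199 under x↦153x: [199, 63, 144, 88, 171, 210, 58]… (length divides ord_211(153)).
16 cycles of lengths [14, 14, 14, 14, 14, 14, 14, 14, 14, 14, 14, 14, 14, 14, 14, 1].
With 16 cycles on 211 points, sign = (−1)^{211−16} = -1.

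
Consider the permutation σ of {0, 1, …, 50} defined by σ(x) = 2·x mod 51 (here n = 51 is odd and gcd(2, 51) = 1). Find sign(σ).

-1

Trace 1: π^k(1) = [1, 2, 4, 8, 16, 32, 13] for k=0..6.
Cycle type of π: 8×6 + 2 + 1; total 8 cycles.
n − c = 51 − 8 = 43; sign = (−1)^43 = -1.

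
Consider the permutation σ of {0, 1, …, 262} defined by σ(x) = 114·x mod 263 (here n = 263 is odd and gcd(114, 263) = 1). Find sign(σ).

Start at x=184: 184 → 199 → 68 → 125 → 48 → 212 → 235 → … (one orbit).
2 cycles of lengths [262, 1].
With 2 cycles on 263 points, sign = (−1)^{263−2} = -1.
The Jacobi symbol (114|263) = -1 (Zolotarev) agrees.

-1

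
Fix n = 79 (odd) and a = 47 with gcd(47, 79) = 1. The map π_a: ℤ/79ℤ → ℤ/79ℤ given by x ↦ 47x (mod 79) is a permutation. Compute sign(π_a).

-1

Start at x=68: 68 → 36 → 33 → 50 → 59 → 8 → 60 → … (one orbit).
Cycle lengths of π_47 on ℤ/79ℤ: [78, 1]; 2 cycles in total.
Σ(ℓ_i−1) = 79−2 = 77; sign = (−1)^77 = -1.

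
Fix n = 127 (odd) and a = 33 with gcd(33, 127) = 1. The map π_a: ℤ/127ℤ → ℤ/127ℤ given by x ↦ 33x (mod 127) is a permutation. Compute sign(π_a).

Start at x=87: 87 → 77 → 1 → 33 → 73 → 123 → 122 → … (one orbit).
Decompose π into cycles: lengths [42, 42, 42, 1] (4 cycles, including the fixed point 0).
Σ(ℓ_i−1) = 127−4 = 123; sign = (−1)^123 = -1.

-1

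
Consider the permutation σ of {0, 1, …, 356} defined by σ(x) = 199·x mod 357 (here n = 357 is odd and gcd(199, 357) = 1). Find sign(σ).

+1

Trace 241: π^k(241) = [241, 121, 160, 67, 124, 43, 346] for k=0..6.
Cycle lengths of π_199 on ℤ/357ℤ: [48, 48, 48, 48, 48, 48, 16, 16, 16, 6, 6, 6, 1, 1, 1]; 15 cycles in total.
sign(π) = (−1)^{n − #cycles} = (−1)^{357−15} = (−1)^342 = +1.
Check: (199/357) = +1 by Zolotarev.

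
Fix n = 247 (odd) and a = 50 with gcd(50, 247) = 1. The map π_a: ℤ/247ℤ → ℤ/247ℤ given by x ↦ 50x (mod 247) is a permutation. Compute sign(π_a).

+1

Start at x=18: 18 → 159 → 46 → 77 → 145 → 87 → 151 → … (one orbit).
Cycle lengths of π_50 on ℤ/247ℤ: [12, 12, 12, 12, 12, 12, 12, 12, 12, 12, 12, 12, 12, 12, 12, 12, 12, 12, 12, 6, 6, 6, 1]; 23 cycles in total.
sign(π) = (−1)^{n − #cycles} = (−1)^{247−23} = (−1)^224 = +1.
(50|247)_J = +1 (Zolotarev's lemma cross-check).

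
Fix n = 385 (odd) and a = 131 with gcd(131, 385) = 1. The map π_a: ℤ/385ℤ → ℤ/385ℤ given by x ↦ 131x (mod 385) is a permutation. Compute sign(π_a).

Orbit of 1 under x↦131x: [1, 131, 221, 76, 331, 241]… (length divides ord_385(131)).
Cycle type of π: 6×55 + 2×25 + 1×5; total 85 cycles.
sign(π) = (−1)^{n − #cycles} = (−1)^{385−85} = (−1)^300 = +1.
(131|385)_J = +1 (Zolotarev's lemma cross-check).

+1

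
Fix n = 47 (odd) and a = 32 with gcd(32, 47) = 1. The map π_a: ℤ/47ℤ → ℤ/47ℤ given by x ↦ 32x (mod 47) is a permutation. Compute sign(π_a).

Orbit of 6 under x↦32x: [6, 4, 34, 7, 36, 24, 16]… (length divides ord_47(32)).
π_32 has 3 disjoint cycles with lengths [23, 23, 1] on {0,…,46}.
With 3 cycles on 47 points, sign = (−1)^{47−3} = +1.
Via Zolotarev, sign(π_{32}) = (32|47) = +1.

+1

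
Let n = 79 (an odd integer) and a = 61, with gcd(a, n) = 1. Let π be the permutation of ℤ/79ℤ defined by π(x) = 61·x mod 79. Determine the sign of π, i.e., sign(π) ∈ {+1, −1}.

Orbit of 41 under x↦61x: [41, 52, 12, 21, 17, 10, 57]… (length divides ord_79(61)).
Decompose π into cycles: lengths [26, 26, 26, 1] (4 cycles, including the fixed point 0).
sign(π) = (−1)^{n − #cycles} = (−1)^{79−4} = (−1)^75 = -1.
Check: (61/79) = -1 by Zolotarev.

-1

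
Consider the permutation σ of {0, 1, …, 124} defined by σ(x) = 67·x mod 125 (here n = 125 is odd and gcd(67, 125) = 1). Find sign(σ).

Orbit of 52 under x↦67x: [52, 109, 53, 51, 42, 64, 38]… (length divides ord_125(67)).
Cycle type of π: 100 + 20 + 4 + 1; total 4 cycles.
sign(π) = (−1)^{n − #cycles} = (−1)^{125−4} = (−1)^121 = -1.

-1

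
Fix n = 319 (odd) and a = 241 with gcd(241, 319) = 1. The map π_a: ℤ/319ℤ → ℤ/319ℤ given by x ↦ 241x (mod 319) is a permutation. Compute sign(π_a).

-1

Start at x=199: 199 → 109 → 111 → 274 → 1 → 241 → 23 → … (one orbit).
Cycle lengths of π_241 on ℤ/319ℤ: [14, 14, 14, 14, 14, 14, 14, 14, 14, 14, 14, 14, 14, 14, 14, 14, 14, 14, 14, 14, 14, 14, 2, 2, 2, 2, 2, 1]; 28 cycles in total.
Σ(ℓ_i−1) = 319−28 = 291; sign = (−1)^291 = -1.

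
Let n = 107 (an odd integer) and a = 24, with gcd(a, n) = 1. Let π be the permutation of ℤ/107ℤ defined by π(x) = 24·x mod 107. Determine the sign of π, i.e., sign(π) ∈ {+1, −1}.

-1

Start at x=9: 9 → 2 → 48 → 82 → 42 → 45 → 10 → … (one orbit).
Decompose π into cycles: lengths [106, 1] (2 cycles, including the fixed point 0).
n − c = 107 − 2 = 105; sign = (−1)^105 = -1.
Check: (24/107) = -1 by Zolotarev.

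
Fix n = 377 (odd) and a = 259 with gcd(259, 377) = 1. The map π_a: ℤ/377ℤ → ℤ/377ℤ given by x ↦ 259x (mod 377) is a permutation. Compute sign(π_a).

Start at x=363: 363 → 144 → 350 → 170 → 298 → 274 → 90 → … (one orbit).
Cycle type of π: 28×13 + 2×6 + 1; total 20 cycles.
377 − 20 = 357 transpositions; sign(π) = (−1)^357 = -1.

-1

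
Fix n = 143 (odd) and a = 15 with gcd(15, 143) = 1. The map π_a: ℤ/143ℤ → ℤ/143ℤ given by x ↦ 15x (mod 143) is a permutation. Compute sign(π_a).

Start at x=93: 93 → 108 → 47 → 133 → 136 → 38 → 141 → … (one orbit).
π_15 has 6 disjoint cycles with lengths [60, 60, 12, 5, 5, 1] on {0,…,142}.
6 cycles on 143: each ℓ→(−1)^(ℓ−1), product (−1)^137 = -1.
(15|143)_J = -1 (Zolotarev's lemma cross-check).

-1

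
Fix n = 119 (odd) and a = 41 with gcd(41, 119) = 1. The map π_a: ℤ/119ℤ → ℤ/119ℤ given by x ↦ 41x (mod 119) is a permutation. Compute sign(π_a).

+1

Start at x=62: 62 → 43 → 97 → 50 → 27 → 36 → 48 → … (one orbit).
Decompose π into cycles: lengths [16, 16, 16, 16, 16, 16, 16, 2, 2, 2, 1] (11 cycles, including the fixed point 0).
119 − 11 = 108 transpositions; sign(π) = (−1)^108 = +1.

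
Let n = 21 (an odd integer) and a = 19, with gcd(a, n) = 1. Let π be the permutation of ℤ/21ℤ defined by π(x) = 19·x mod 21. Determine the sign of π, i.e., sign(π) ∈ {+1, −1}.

-1

Start at x=1: 1 → 19 → 4 → 13 → 16 → 10 → 1 (one orbit).
6 cycles of lengths [6, 6, 6, 1, 1, 1].
sign(π) = (−1)^{n − #cycles} = (−1)^{21−6} = (−1)^15 = -1.
Via Zolotarev, sign(π_{19}) = (19|21) = -1.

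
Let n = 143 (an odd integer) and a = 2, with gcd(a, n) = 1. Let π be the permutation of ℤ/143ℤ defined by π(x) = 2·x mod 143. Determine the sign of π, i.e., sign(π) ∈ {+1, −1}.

Start at x=7: 7 → 14 → 28 → 56 → 112 → 81 → 19 → … (one orbit).
The orbit structure of x ↦ 2x mod 143: 5 orbits of sizes [60, 60, 12, 10, 1].
Σ(ℓ_i−1) = 143−5 = 138; sign = (−1)^138 = +1.
Check: (2/143) = +1 by Zolotarev.

+1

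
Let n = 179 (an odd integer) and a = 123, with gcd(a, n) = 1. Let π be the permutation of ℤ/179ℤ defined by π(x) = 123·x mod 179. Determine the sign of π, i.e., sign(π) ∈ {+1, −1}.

-1

Orbit of 21 under x↦123x: [21, 77, 163, 1, 123, 93, 162]… (length divides ord_179(123)).
Cycle lengths of π_123 on ℤ/179ℤ: [178, 1]; 2 cycles in total.
179 − 2 = 177 transpositions; sign(π) = (−1)^177 = -1.
The Jacobi symbol (123|179) = -1 (Zolotarev) agrees.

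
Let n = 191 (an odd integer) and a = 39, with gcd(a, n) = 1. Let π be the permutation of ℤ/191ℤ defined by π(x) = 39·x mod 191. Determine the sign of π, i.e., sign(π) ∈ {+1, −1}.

+1

Start at x=184: 184 → 109 → 49 → 1 → 39 → 184 (one orbit).
π_39 has 39 disjoint cycles with lengths [5, 5, 5, 5, 5, 5, 5, 5, 5, 5, 5, 5, 5, 5, 5, 5, 5, 5, 5, 5, 5, 5, 5, 5, 5, 5, 5, 5, 5, 5, 5, 5, 5, 5, 5, 5, 5, 5, 1] on {0,…,190}.
Σ(ℓ_i−1) = 191−39 = 152; sign = (−1)^152 = +1.
Via Zolotarev, sign(π_{39}) = (39|191) = +1.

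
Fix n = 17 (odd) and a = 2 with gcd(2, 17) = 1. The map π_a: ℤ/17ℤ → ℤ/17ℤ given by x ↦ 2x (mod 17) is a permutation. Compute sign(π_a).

+1

Start at x=16: 16 → 15 → 13 → 9 → 1 → 2 → 4 → … (one orbit).
Cycle type of π: 8×2 + 1; total 3 cycles.
n − c = 17 − 3 = 14; sign = (−1)^14 = +1.
(2|17)_J = +1 (Zolotarev's lemma cross-check).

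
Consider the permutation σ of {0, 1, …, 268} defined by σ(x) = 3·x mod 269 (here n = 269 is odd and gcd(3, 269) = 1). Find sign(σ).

-1

Orbit of 156 under x↦3x: [156, 199, 59, 177, 262, 248, 206]… (length divides ord_269(3)).
2 cycles of lengths [268, 1].
n − c = 269 − 2 = 267; sign = (−1)^267 = -1.
Check: (3/269) = -1 by Zolotarev.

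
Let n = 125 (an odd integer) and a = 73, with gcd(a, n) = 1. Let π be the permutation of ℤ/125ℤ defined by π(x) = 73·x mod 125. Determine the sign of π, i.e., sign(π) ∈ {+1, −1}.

-1

Trace 93: π^k(93) = [93, 39, 97, 81, 38, 24, 2] for k=0..6.
The orbit structure of x ↦ 73x mod 125: 4 orbits of sizes [100, 20, 4, 1].
sign(π) = (−1)^{n − #cycles} = (−1)^{125−4} = (−1)^121 = -1.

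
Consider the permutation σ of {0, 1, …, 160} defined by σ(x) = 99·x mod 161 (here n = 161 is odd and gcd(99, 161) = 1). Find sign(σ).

-1

Trace 29: π^k(29) = [29, 134, 64, 57, 8, 148, 1] for k=0..6.
π_99 has 14 disjoint cycles with lengths [22, 22, 22, 22, 22, 22, 22, 1, 1, 1, 1, 1, 1, 1] on {0,…,160}.
Σ(ℓ_i−1) = 161−14 = 147; sign = (−1)^147 = -1.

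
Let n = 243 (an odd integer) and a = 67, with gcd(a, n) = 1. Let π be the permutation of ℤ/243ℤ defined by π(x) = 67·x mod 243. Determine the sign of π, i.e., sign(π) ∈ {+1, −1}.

Orbit of 151 under x↦67x: [151, 154, 112, 214, 1, 67, 115]… (length divides ord_243(67)).
Cycle lengths of π_67 on ℤ/243ℤ: [81, 81, 27, 27, 9, 9, 3, 3, 1, 1, 1]; 11 cycles in total.
11 cycles on 243: each ℓ→(−1)^(ℓ−1), product (−1)^232 = +1.
Check: (67/243) = +1 by Zolotarev.

+1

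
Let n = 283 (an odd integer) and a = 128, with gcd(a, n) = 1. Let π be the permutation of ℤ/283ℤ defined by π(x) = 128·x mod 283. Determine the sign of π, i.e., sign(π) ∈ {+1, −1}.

-1

Trace 256: π^k(256) = [256, 223, 244, 102, 38, 53, 275] for k=0..6.
4 cycles of lengths [94, 94, 94, 1].
Σ(ℓ_i−1) = 283−4 = 279; sign = (−1)^279 = -1.
Zolotarev: (128|283) = -1, matching the cycle-count sign.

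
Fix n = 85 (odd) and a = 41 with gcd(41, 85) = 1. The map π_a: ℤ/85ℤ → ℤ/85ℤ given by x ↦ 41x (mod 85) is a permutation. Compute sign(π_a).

Start at x=1: 1 → 41 → 66 → 71 → 21 → 11 → 26 → … (one orbit).
π_41 has 10 disjoint cycles with lengths [16, 16, 16, 16, 16, 1, 1, 1, 1, 1] on {0,…,84}.
10 cycles on 85: each ℓ→(−1)^(ℓ−1), product (−1)^75 = -1.
Via Zolotarev, sign(π_{41}) = (41|85) = -1.

-1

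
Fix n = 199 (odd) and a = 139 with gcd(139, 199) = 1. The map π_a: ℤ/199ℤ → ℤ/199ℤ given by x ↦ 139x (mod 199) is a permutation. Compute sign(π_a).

+1

Start at x=1: 1 → 139 → 18 → 114 → 125 → 62 → 61 → … (one orbit).
Decompose π into cycles: lengths [11, 11, 11, 11, 11, 11, 11, 11, 11, 11, 11, 11, 11, 11, 11, 11, 11, 11, 1] (19 cycles, including the fixed point 0).
n − c = 199 − 19 = 180; sign = (−1)^180 = +1.
The Jacobi symbol (139|199) = +1 (Zolotarev) agrees.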